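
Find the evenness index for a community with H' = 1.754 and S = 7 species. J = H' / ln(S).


ln(7) = 1.94591
J = H' / ln(S) = 1.754 / 1.94591 = 0.901378 ≈ 0.9014

0.9014


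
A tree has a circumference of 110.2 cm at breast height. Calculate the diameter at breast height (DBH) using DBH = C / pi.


DBH = C / pi = 110.2 / 3.141593 = 35.0777 ≈ 35.08 cm

35.08 cm


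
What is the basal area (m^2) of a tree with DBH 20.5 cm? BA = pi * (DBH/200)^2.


D/200 = 20.5/200 = 0.1025 m
(D/200)^2 = 0.1025^2 = 0.01050625
BA = 3.141593 * 0.01050625 = 0.0330064 ≈ 0.0330 m^2

0.0330 m^2


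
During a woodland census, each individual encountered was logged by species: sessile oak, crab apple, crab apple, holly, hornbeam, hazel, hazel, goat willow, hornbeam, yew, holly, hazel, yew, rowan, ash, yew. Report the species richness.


Total individuals logged = 16
Distinct species (count of individuals): sessile oak (1), crab apple (2), holly (2), hornbeam (2), hazel (3), goat willow (1), yew (3), rowan (1), ash (1)
Species richness = number of distinct species = 9

9


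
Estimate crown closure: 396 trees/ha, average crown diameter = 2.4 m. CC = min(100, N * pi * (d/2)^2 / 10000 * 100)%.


(d/2)^2 = (2.4/2)^2 = 1.2^2 = 1.44
Crown area = 3.141593 * 1.44 = 4.52389 m^2
N * area / 10000 * 100 = 396 * 4.52389 / 10000 * 100 = 17.9146
CC = min(100, 17.9146) = 17.9146 ≈ 17.9%

17.9%


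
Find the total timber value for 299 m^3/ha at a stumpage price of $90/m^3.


Value = 299 * 90 = $26910/ha

$26910/ha


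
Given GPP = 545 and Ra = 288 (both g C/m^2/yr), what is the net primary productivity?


NPP = GPP - Ra = 545 - 288 = 257 g C/m^2/yr

257 g C/m^2/yr


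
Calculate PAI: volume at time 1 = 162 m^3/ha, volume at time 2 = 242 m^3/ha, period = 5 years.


PAI = (V2 - V1) / period = (242 - 162) / 5 = 80 / 5 = 16.00 m^3/ha/yr

16.00 m^3/ha/yr


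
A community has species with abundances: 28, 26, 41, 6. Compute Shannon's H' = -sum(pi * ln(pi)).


Total N = 28 + 26 + 41 + 6 = 101
Per-species terms:
  p = 28/101 = 0.277228; ln(p) = -1.282915; p*ln(p) = 0.277228 * (-1.282915) = -0.355660
  p = 26/101 = 0.257426; ln(p) = -1.357023; p*ln(p) = 0.257426 * (-1.357023) = -0.349333
  p = 41/101 = 0.405941; ln(p) = -0.901547; p*ln(p) = 0.405941 * (-0.901547) = -0.365975
  p = 6/101 = 0.059406; ln(p) = -2.823360; p*ln(p) = 0.059406 * (-2.823360) = -0.167725
sum(p*ln(p)) = (-0.355660) + (-0.349333) + (-0.365975) + (-0.167725) = -1.238693
H' = -(-1.238693) = 1.238693 ≈ 1.2387

1.2387


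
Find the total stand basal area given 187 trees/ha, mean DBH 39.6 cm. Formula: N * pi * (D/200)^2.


(D/200)^2 = (39.6/200)^2 = 0.198^2 = 0.039204
Individual BA = 3.141593 * 0.039204 = 0.123163 m^2
Stand BA = 187 * 0.123163 = 23.0315 ≈ 23.03 m^2/ha

23.03 m^2/ha


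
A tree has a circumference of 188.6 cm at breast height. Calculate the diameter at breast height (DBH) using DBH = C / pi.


DBH = C / pi = 188.6 / 3.141593 = 60.0332 ≈ 60.03 cm

60.03 cm


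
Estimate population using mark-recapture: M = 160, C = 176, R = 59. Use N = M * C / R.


N = M * C / R = 160 * 176 / 59 = 28160 / 59 = 477.29 ≈ 477

477 individuals


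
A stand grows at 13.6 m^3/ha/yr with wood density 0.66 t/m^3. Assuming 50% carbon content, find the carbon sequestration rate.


C = 13.6 * 0.66 * 0.5 = 4.488 ≈ 4.49 t C/ha/yr

4.49 t C/ha/yr


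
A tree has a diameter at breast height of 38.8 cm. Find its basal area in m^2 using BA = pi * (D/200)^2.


D/200 = 38.8/200 = 0.194 m
(D/200)^2 = 0.194^2 = 0.037636
BA = 3.141593 * 0.037636 = 0.118237 ≈ 0.1182 m^2

0.1182 m^2


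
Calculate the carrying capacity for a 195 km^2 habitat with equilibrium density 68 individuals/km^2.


K = 68 * 195 = 13260 individuals

13260 individuals


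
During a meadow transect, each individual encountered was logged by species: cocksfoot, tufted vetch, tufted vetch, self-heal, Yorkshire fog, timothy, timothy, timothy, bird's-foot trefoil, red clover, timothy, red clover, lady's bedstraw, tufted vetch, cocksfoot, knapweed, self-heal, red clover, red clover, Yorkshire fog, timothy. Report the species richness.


Total individuals logged = 21
Distinct species (count of individuals): cocksfoot (2), tufted vetch (3), self-heal (2), Yorkshire fog (2), timothy (5), bird's-foot trefoil (1), red clover (4), lady's bedstraw (1), knapweed (1)
Species richness = number of distinct species = 9

9


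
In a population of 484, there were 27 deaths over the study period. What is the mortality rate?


Mortality rate = 27 / 484 = 0.055785 ≈ 0.0558

0.0558


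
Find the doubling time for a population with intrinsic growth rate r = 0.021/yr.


td = ln(2) / 0.021 = 0.693147 / 0.021 = 33.0070 ≈ 33.0 years

33.0 years


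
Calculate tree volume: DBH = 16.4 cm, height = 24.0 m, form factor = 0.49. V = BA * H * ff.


(D/200)^2 = (16.4/200)^2 = 0.082^2 = 0.006724
BA = 3.141593 * 0.006724 = 0.0211241 m^2
V = 0.0211241 * 24.0 * 0.49 = 0.248419 ≈ 0.248 m^3

0.248 m^3


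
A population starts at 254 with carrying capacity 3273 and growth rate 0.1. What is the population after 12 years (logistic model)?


(K - N0)/N0 = (3273 - 254)/254 = 3019/254 = 11.8858
r*t = 0.1 * 12 = 1.2; exp(-1.2) = 0.301194
11.8858 * 0.301194 = 3.57993
1 + 3.57993 = 4.57993
N = 3273 / 4.57993 = 714.640 ≈ 715

715


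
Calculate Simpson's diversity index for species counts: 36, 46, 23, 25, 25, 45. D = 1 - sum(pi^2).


Total N = 36 + 46 + 23 + 25 + 25 + 45 = 200
Per-species terms:
  p = 36/200 = 0.180000; p^2 = 0.180000^2 = 0.032400
  p = 46/200 = 0.230000; p^2 = 0.230000^2 = 0.052900
  p = 23/200 = 0.115000; p^2 = 0.115000^2 = 0.013225
  p = 25/200 = 0.125000; p^2 = 0.125000^2 = 0.015625
  p = 25/200 = 0.125000; p^2 = 0.125000^2 = 0.015625
  p = 45/200 = 0.225000; p^2 = 0.225000^2 = 0.050625
sum(p^2) = 0.032400 + 0.052900 + 0.013225 + 0.015625 + 0.015625 + 0.050625 = 0.180400
D = 1 - 0.180400 = 0.819600 ≈ 0.8196

0.8196


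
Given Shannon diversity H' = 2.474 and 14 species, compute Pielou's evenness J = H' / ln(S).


ln(14) = 2.63906
J = H' / ln(S) = 2.474 / 2.63906 = 0.937455 ≈ 0.9375

0.9375


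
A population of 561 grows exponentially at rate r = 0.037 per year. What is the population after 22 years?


r*t = 0.037 * 22 = 0.814
exp(0.814) = 2.25692
N = 561 * 2.25692 = 1266.13 ≈ 1266

1266


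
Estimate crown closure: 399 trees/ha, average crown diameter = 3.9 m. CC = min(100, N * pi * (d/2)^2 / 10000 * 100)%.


(d/2)^2 = (3.9/2)^2 = 1.95^2 = 3.8025
Crown area = 3.141593 * 3.8025 = 11.9459 m^2
N * area / 10000 * 100 = 399 * 11.9459 / 10000 * 100 = 47.6641
CC = min(100, 47.6641) = 47.6641 ≈ 47.7%

47.7%


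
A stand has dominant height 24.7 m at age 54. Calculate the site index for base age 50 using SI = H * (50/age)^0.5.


50/54 = 0.925926
(0.925926)^0.5 = 0.962250
SI = 24.7 * 0.962250 = 23.7676 ≈ 23.8 m

23.8 m


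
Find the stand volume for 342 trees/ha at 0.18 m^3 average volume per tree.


V_stand = 342 * 0.18 = 61.56 ≈ 61.6 m^3/ha

61.6 m^3/ha


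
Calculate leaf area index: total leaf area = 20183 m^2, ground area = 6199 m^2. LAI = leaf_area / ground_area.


LAI = 20183 / 6199 = 3.2558 ≈ 3.26

3.26


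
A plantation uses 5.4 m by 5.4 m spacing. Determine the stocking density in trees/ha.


N = 10000 / 5.4^2 = 10000 / 29.16 = 342.936 ≈ 343 trees/ha

343 trees/ha


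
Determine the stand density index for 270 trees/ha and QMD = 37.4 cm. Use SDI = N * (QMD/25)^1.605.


QMD/25 = 37.4/25 = 1.496
(1.496)^1.605 = exp(1.605 * ln(1.496)) = exp(1.605 * 0.402795) = exp(0.646486) = 1.90882
SDI = 270 * 1.90882 = 515.381 ≈ 515

515


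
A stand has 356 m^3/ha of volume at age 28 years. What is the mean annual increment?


MAI = 356 / 28 = 12.7143 ≈ 12.71 m^3/ha/yr

12.71 m^3/ha/yr


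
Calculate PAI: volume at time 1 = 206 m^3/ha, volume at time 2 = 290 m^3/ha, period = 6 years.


PAI = (V2 - V1) / period = (290 - 206) / 6 = 84 / 6 = 14.00 m^3/ha/yr

14.00 m^3/ha/yr


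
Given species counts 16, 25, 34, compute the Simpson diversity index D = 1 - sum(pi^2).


Total N = 16 + 25 + 34 = 75
Per-species terms:
  p = 16/75 = 0.213333; p^2 = 0.213333^2 = 0.045511
  p = 25/75 = 0.333333; p^2 = 0.333333^2 = 0.111111
  p = 34/75 = 0.453333; p^2 = 0.453333^2 = 0.205511
sum(p^2) = 0.045511 + 0.111111 + 0.205511 = 0.362133
D = 1 - 0.362133 = 0.637867 ≈ 0.6379

0.6379


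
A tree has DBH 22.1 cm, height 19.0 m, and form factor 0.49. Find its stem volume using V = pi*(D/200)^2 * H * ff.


(D/200)^2 = (22.1/200)^2 = 0.1105^2 = 0.01221025
BA = 3.141593 * 0.01221025 = 0.0383596 m^2
V = 0.0383596 * 19.0 * 0.49 = 0.357128 ≈ 0.357 m^3

0.357 m^3


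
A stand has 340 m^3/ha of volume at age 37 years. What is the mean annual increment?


MAI = 340 / 37 = 9.1892 ≈ 9.19 m^3/ha/yr

9.19 m^3/ha/yr


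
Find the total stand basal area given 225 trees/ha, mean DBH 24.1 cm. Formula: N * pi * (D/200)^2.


(D/200)^2 = (24.1/200)^2 = 0.1205^2 = 0.01452025
Individual BA = 3.141593 * 0.01452025 = 0.0456167 m^2
Stand BA = 225 * 0.0456167 = 10.2638 ≈ 10.26 m^2/ha

10.26 m^2/ha


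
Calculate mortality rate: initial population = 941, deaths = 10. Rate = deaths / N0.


Mortality rate = 10 / 941 = 0.010627 ≈ 0.0106

0.0106


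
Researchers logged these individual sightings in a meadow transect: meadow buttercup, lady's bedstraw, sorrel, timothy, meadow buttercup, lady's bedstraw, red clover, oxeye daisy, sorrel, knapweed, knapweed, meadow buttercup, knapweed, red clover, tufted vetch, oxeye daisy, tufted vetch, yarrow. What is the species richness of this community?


Total individuals logged = 18
Distinct species (count of individuals): meadow buttercup (3), lady's bedstraw (2), sorrel (2), timothy (1), red clover (2), oxeye daisy (2), knapweed (3), tufted vetch (2), yarrow (1)
Species richness = number of distinct species = 9

9


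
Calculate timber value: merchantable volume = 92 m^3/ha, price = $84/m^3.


Value = 92 * 84 = $7728/ha

$7728/ha


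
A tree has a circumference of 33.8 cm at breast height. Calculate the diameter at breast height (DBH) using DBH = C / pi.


DBH = C / pi = 33.8 / 3.141593 = 10.7589 ≈ 10.76 cm

10.76 cm


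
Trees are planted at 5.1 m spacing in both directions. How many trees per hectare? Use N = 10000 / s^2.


N = 10000 / 5.1^2 = 10000 / 26.01 = 384.468 ≈ 384 trees/ha

384 trees/ha


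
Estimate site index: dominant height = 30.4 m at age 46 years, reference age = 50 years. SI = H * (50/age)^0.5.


50/46 = 1.08696
(1.08696)^0.5 = 1.04257
SI = 30.4 * 1.04257 = 31.6941 ≈ 31.7 m

31.7 m


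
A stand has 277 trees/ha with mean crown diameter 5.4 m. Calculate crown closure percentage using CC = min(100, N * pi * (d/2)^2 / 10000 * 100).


(d/2)^2 = (5.4/2)^2 = 2.7^2 = 7.29
Crown area = 3.141593 * 7.29 = 22.9022 m^2
N * area / 10000 * 100 = 277 * 22.9022 / 10000 * 100 = 63.4391
CC = min(100, 63.4391) = 63.4391 ≈ 63.4%

63.4%


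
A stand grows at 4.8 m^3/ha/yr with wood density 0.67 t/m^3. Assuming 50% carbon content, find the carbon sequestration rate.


C = 4.8 * 0.67 * 0.5 = 1.608 ≈ 1.61 t C/ha/yr

1.61 t C/ha/yr


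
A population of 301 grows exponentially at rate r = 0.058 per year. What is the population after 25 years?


r*t = 0.058 * 25 = 1.45
exp(1.45) = 4.26311
N = 301 * 4.26311 = 1283.20 ≈ 1283

1283


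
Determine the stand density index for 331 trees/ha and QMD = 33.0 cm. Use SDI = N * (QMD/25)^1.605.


QMD/25 = 33.0/25 = 1.32
(1.32)^1.605 = exp(1.605 * ln(1.32)) = exp(1.605 * 0.277632) = exp(0.445599) = 1.56143
SDI = 331 * 1.56143 = 516.833 ≈ 517

517


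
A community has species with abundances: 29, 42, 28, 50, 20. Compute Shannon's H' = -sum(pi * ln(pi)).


Total N = 29 + 42 + 28 + 50 + 20 = 169
Per-species terms:
  p = 29/169 = 0.171598; ln(p) = -1.762601; p*ln(p) = 0.171598 * (-1.762601) = -0.302459
  p = 42/169 = 0.248521; ln(p) = -1.392228; p*ln(p) = 0.248521 * (-1.392228) = -0.345998
  p = 28/169 = 0.165680; ln(p) = -1.797697; p*ln(p) = 0.165680 * (-1.797697) = -0.297842
  p = 50/169 = 0.295858; ln(p) = -1.217876; p*ln(p) = 0.295858 * (-1.217876) = -0.360318
  p = 20/169 = 0.118343; ln(p) = -2.134168; p*ln(p) = 0.118343 * (-2.134168) = -0.252564
sum(p*ln(p)) = (-0.302459) + (-0.345998) + (-0.297842) + (-0.360318) + (-0.252564) = -1.559181
H' = -(-1.559181) = 1.559181 ≈ 1.5592

1.5592


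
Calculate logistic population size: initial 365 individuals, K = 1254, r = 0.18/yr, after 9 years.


(K - N0)/N0 = (1254 - 365)/365 = 889/365 = 2.43562
r*t = 0.18 * 9 = 1.62; exp(-1.62) = 0.197899
2.43562 * 0.197899 = 0.482007
1 + 0.482007 = 1.48201
N = 1254 / 1.48201 = 846.148 ≈ 846

846


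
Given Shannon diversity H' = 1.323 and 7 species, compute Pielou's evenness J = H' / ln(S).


ln(7) = 1.94591
J = H' / ln(S) = 1.323 / 1.94591 = 0.679888 ≈ 0.6799

0.6799


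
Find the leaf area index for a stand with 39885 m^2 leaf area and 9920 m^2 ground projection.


LAI = 39885 / 9920 = 4.0207 ≈ 4.02

4.02


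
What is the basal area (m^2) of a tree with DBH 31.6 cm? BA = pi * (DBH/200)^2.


D/200 = 31.6/200 = 0.158 m
(D/200)^2 = 0.158^2 = 0.024964
BA = 3.141593 * 0.024964 = 0.0784267 ≈ 0.0784 m^2

0.0784 m^2


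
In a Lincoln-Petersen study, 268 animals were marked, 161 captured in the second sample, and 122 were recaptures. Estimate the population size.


N = M * C / R = 268 * 161 / 122 = 43148 / 122 = 353.67 ≈ 354

354 individuals


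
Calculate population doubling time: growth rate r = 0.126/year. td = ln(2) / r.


td = ln(2) / 0.126 = 0.693147 / 0.126 = 5.50117 ≈ 5.5 years

5.5 years


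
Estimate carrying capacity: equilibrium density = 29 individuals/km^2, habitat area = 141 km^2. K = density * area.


K = 29 * 141 = 4089 individuals

4089 individuals


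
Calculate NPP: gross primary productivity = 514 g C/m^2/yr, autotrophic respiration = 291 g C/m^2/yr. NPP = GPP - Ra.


NPP = GPP - Ra = 514 - 291 = 223 g C/m^2/yr

223 g C/m^2/yr


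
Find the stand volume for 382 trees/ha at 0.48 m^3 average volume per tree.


V_stand = 382 * 0.48 = 183.36 ≈ 183.4 m^3/ha

183.4 m^3/ha


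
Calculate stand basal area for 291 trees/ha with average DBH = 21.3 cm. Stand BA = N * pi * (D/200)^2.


(D/200)^2 = (21.3/200)^2 = 0.1065^2 = 0.01134225
Individual BA = 3.141593 * 0.01134225 = 0.0356327 m^2
Stand BA = 291 * 0.0356327 = 10.3691 ≈ 10.37 m^2/ha

10.37 m^2/ha


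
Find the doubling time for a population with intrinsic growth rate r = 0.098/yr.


td = ln(2) / 0.098 = 0.693147 / 0.098 = 7.07293 ≈ 7.1 years

7.1 years


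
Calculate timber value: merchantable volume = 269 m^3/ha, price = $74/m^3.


Value = 269 * 74 = $19906/ha

$19906/ha


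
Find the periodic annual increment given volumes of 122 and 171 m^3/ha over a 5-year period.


PAI = (V2 - V1) / period = (171 - 122) / 5 = 49 / 5 = 9.80 m^3/ha/yr

9.80 m^3/ha/yr


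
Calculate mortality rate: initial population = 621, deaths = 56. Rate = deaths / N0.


Mortality rate = 56 / 621 = 0.090177 ≈ 0.0902

0.0902


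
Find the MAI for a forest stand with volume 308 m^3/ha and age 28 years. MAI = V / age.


MAI = 308 / 28 = 11.00 m^3/ha/yr

11.00 m^3/ha/yr


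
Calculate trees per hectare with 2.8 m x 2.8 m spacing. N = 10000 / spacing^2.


N = 10000 / 2.8^2 = 10000 / 7.84 = 1275.51 ≈ 1276 trees/ha

1276 trees/ha


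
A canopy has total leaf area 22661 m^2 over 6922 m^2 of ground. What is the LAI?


LAI = 22661 / 6922 = 3.2738 ≈ 3.27

3.27


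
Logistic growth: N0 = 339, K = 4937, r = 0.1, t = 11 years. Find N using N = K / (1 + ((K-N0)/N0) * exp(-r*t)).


(K - N0)/N0 = (4937 - 339)/339 = 4598/339 = 13.5634
r*t = 0.1 * 11 = 1.1; exp(-1.1) = 0.332871
13.5634 * 0.332871 = 4.51486
1 + 4.51486 = 5.51486
N = 4937 / 5.51486 = 895.218 ≈ 895

895


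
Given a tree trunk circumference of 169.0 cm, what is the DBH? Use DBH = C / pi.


DBH = C / pi = 169.0 / 3.141593 = 53.7944 ≈ 53.79 cm

53.79 cm


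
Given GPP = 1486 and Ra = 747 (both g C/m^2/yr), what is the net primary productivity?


NPP = GPP - Ra = 1486 - 747 = 739 g C/m^2/yr

739 g C/m^2/yr


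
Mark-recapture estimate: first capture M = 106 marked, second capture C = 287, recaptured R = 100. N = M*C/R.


N = M * C / R = 106 * 287 / 100 = 30422 / 100 = 304.22 ≈ 304

304 individuals


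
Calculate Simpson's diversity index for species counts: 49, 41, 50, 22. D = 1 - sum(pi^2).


Total N = 49 + 41 + 50 + 22 = 162
Per-species terms:
  p = 49/162 = 0.302469; p^2 = 0.302469^2 = 0.091487
  p = 41/162 = 0.253086; p^2 = 0.253086^2 = 0.064053
  p = 50/162 = 0.308642; p^2 = 0.308642^2 = 0.095260
  p = 22/162 = 0.135802; p^2 = 0.135802^2 = 0.018442
sum(p^2) = 0.091487 + 0.064053 + 0.095260 + 0.018442 = 0.269242
D = 1 - 0.269242 = 0.730758 ≈ 0.7308

0.7308


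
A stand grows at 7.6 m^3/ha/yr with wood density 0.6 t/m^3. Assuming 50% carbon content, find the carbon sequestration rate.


C = 7.6 * 0.6 * 0.5 = 2.28 t C/ha/yr

2.28 t C/ha/yr


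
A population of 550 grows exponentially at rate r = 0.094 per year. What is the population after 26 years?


r*t = 0.094 * 26 = 2.444
exp(2.444) = 11.5190
N = 550 * 11.5190 = 6335.45 ≈ 6335

6335


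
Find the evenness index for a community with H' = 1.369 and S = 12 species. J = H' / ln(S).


ln(12) = 2.48491
J = H' / ln(S) = 1.369 / 2.48491 = 0.550925 ≈ 0.5509

0.5509


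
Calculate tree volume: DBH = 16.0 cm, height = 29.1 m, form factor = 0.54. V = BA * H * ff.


(D/200)^2 = (16.0/200)^2 = 0.08^2 = 0.0064
BA = 3.141593 * 0.0064 = 0.0201062 m^2
V = 0.0201062 * 29.1 * 0.54 = 0.315949 ≈ 0.316 m^3

0.316 m^3


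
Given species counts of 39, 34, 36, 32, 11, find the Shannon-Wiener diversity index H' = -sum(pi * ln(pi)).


Total N = 39 + 34 + 36 + 32 + 11 = 152
Per-species terms:
  p = 39/152 = 0.256579; ln(p) = -1.360319; p*ln(p) = 0.256579 * (-1.360319) = -0.349029
  p = 34/152 = 0.223684; ln(p) = -1.497521; p*ln(p) = 0.223684 * (-1.497521) = -0.334971
  p = 36/152 = 0.236842; ln(p) = -1.440362; p*ln(p) = 0.236842 * (-1.440362) = -0.341138
  p = 32/152 = 0.210526; ln(p) = -1.558146; p*ln(p) = 0.210526 * (-1.558146) = -0.328030
  p = 11/152 = 0.072368; ln(p) = -2.625991; p*ln(p) = 0.072368 * (-2.625991) = -0.190038
sum(p*ln(p)) = (-0.349029) + (-0.334971) + (-0.341138) + (-0.328030) + (-0.190038) = -1.543206
H' = -(-1.543206) = 1.543206 ≈ 1.5432

1.5432


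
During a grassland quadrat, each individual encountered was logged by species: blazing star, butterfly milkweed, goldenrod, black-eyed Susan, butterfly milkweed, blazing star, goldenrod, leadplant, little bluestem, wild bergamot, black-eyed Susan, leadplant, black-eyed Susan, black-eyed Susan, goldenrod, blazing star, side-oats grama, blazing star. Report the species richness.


Total individuals logged = 18
Distinct species (count of individuals): blazing star (4), butterfly milkweed (2), goldenrod (3), black-eyed Susan (4), leadplant (2), little bluestem (1), wild bergamot (1), side-oats grama (1)
Species richness = number of distinct species = 8

8


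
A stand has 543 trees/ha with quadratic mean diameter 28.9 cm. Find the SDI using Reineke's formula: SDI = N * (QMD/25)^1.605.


QMD/25 = 28.9/25 = 1.156
(1.156)^1.605 = exp(1.605 * ln(1.156)) = exp(1.605 * 0.144966) = exp(0.232670) = 1.26196
SDI = 543 * 1.26196 = 685.244 ≈ 685

685


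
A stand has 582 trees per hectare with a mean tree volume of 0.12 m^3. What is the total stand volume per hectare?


V_stand = 582 * 0.12 = 69.84 ≈ 69.8 m^3/ha

69.8 m^3/ha


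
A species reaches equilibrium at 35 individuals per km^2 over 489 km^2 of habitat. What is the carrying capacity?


K = 35 * 489 = 17115 individuals

17115 individuals


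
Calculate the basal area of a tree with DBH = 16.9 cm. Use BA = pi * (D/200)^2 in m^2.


D/200 = 16.9/200 = 0.0845 m
(D/200)^2 = 0.0845^2 = 0.00714025
BA = 3.141593 * 0.00714025 = 0.0224318 ≈ 0.0224 m^2

0.0224 m^2


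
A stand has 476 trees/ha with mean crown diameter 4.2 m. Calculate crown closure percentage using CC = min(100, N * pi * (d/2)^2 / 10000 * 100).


(d/2)^2 = (4.2/2)^2 = 2.1^2 = 4.41
Crown area = 3.141593 * 4.41 = 13.8544 m^2
N * area / 10000 * 100 = 476 * 13.8544 / 10000 * 100 = 65.9469
CC = min(100, 65.9469) = 65.9469 ≈ 65.9%

65.9%


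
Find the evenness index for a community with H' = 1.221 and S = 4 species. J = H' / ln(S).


ln(4) = 1.38629
J = H' / ln(S) = 1.221 / 1.38629 = 0.880768 ≈ 0.8808

0.8808


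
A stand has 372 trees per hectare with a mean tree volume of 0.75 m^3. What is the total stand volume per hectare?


V_stand = 372 * 0.75 = 279.0 m^3/ha

279.0 m^3/ha


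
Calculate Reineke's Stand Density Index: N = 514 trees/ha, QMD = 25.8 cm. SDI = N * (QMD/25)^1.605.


QMD/25 = 25.8/25 = 1.032
(1.032)^1.605 = exp(1.605 * ln(1.032)) = exp(1.605 * 0.0314987) = exp(0.0505554) = 1.05186
SDI = 514 * 1.05186 = 540.656 ≈ 541

541


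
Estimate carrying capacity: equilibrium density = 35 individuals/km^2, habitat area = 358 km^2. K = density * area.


K = 35 * 358 = 12530 individuals

12530 individuals


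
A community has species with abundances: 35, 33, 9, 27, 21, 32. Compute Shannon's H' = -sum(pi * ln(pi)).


Total N = 35 + 33 + 9 + 27 + 21 + 32 = 157
Per-species terms:
  p = 35/157 = 0.222930; ln(p) = -1.500897; p*ln(p) = 0.222930 * (-1.500897) = -0.334595
  p = 33/157 = 0.210191; ln(p) = -1.559739; p*ln(p) = 0.210191 * (-1.559739) = -0.327843
  p = 9/157 = 0.057325; ln(p) = -2.859018; p*ln(p) = 0.057325 * (-2.859018) = -0.163893
  p = 27/157 = 0.171975; ln(p) = -1.760406; p*ln(p) = 0.171975 * (-1.760406) = -0.302746
  p = 21/157 = 0.133758; ln(p) = -2.011723; p*ln(p) = 0.133758 * (-2.011723) = -0.269084
  p = 32/157 = 0.203822; ln(p) = -1.590508; p*ln(p) = 0.203822 * (-1.590508) = -0.324181
sum(p*ln(p)) = (-0.334595) + (-0.327843) + (-0.163893) + (-0.302746) + (-0.269084) + (-0.324181) = -1.722342
H' = -(-1.722342) = 1.722342 ≈ 1.7223

1.7223


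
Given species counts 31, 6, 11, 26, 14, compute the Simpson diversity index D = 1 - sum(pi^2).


Total N = 31 + 6 + 11 + 26 + 14 = 88
Per-species terms:
  p = 31/88 = 0.352273; p^2 = 0.352273^2 = 0.124096
  p = 6/88 = 0.068182; p^2 = 0.068182^2 = 0.004649
  p = 11/88 = 0.125000; p^2 = 0.125000^2 = 0.015625
  p = 26/88 = 0.295455; p^2 = 0.295455^2 = 0.087294
  p = 14/88 = 0.159091; p^2 = 0.159091^2 = 0.025310
sum(p^2) = 0.124096 + 0.004649 + 0.015625 + 0.087294 + 0.025310 = 0.256974
D = 1 - 0.256974 = 0.743026 ≈ 0.7430

0.7430


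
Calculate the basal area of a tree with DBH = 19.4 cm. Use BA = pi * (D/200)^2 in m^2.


D/200 = 19.4/200 = 0.097 m
(D/200)^2 = 0.097^2 = 0.009409
BA = 3.141593 * 0.009409 = 0.0295592 ≈ 0.0296 m^2

0.0296 m^2


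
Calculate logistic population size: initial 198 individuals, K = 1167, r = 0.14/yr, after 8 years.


(K - N0)/N0 = (1167 - 198)/198 = 969/198 = 4.89394
r*t = 0.14 * 8 = 1.12; exp(-1.12) = 0.326280
4.89394 * 0.326280 = 1.59679
1 + 1.59679 = 2.59679
N = 1167 / 2.59679 = 449.401 ≈ 449

449


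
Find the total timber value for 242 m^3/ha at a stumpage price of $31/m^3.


Value = 242 * 31 = $7502/ha

$7502/ha


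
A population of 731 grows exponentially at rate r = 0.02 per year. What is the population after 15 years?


r*t = 0.02 * 15 = 0.3
exp(0.3) = 1.34986
N = 731 * 1.34986 = 986.748 ≈ 987

987


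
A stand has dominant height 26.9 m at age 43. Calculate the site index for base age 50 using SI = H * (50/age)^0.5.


50/43 = 1.16279
(1.16279)^0.5 = 1.07833
SI = 26.9 * 1.07833 = 29.0071 ≈ 29.0 m

29.0 m


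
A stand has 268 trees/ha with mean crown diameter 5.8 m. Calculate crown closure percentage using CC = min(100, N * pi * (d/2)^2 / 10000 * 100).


(d/2)^2 = (5.8/2)^2 = 2.9^2 = 8.41
Crown area = 3.141593 * 8.41 = 26.4208 m^2
N * area / 10000 * 100 = 268 * 26.4208 / 10000 * 100 = 70.8077
CC = min(100, 70.8077) = 70.8077 ≈ 70.8%

70.8%


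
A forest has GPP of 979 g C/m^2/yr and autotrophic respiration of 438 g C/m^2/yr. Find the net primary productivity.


NPP = GPP - Ra = 979 - 438 = 541 g C/m^2/yr

541 g C/m^2/yr


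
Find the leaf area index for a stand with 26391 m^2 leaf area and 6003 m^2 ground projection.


LAI = 26391 / 6003 = 4.3963 ≈ 4.40

4.40


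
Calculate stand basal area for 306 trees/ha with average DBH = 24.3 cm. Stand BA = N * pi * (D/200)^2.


(D/200)^2 = (24.3/200)^2 = 0.1215^2 = 0.01476225
Individual BA = 3.141593 * 0.01476225 = 0.0463770 m^2
Stand BA = 306 * 0.0463770 = 14.1914 ≈ 14.19 m^2/ha

14.19 m^2/ha


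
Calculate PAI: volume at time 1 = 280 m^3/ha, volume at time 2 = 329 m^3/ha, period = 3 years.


PAI = (V2 - V1) / period = (329 - 280) / 3 = 49 / 3 = 16.3333 ≈ 16.33 m^3/ha/yr

16.33 m^3/ha/yr


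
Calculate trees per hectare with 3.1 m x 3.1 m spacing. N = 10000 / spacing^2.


N = 10000 / 3.1^2 = 10000 / 9.61 = 1040.58 ≈ 1041 trees/ha

1041 trees/ha


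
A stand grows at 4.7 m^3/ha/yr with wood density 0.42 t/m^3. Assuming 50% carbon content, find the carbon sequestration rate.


C = 4.7 * 0.42 * 0.5 = 0.987 ≈ 0.99 t C/ha/yr

0.99 t C/ha/yr


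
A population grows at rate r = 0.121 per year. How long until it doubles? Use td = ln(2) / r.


td = ln(2) / 0.121 = 0.693147 / 0.121 = 5.72849 ≈ 5.7 years

5.7 years


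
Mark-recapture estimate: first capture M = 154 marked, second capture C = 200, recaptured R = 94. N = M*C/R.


N = M * C / R = 154 * 200 / 94 = 30800 / 94 = 327.66 ≈ 328

328 individuals


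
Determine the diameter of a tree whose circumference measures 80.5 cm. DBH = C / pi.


DBH = C / pi = 80.5 / 3.141593 = 25.6239 ≈ 25.62 cm

25.62 cm


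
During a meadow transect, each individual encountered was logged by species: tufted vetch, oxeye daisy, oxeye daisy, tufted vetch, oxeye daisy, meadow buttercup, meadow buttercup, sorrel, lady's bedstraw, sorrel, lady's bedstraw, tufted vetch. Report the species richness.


Total individuals logged = 12
Distinct species (count of individuals): tufted vetch (3), oxeye daisy (3), meadow buttercup (2), sorrel (2), lady's bedstraw (2)
Species richness = number of distinct species = 5

5


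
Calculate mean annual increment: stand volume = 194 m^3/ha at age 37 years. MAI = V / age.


MAI = 194 / 37 = 5.2432 ≈ 5.24 m^3/ha/yr

5.24 m^3/ha/yr


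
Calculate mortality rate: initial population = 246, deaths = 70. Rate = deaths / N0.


Mortality rate = 70 / 246 = 0.284553 ≈ 0.2846

0.2846


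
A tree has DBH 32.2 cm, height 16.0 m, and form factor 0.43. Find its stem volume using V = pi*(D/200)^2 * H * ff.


(D/200)^2 = (32.2/200)^2 = 0.161^2 = 0.025921
BA = 3.141593 * 0.025921 = 0.0814332 m^2
V = 0.0814332 * 16.0 * 0.43 = 0.560260 ≈ 0.560 m^3

0.560 m^3


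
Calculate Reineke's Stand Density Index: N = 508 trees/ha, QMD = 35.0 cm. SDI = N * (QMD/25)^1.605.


QMD/25 = 35.0/25 = 1.4
(1.4)^1.605 = exp(1.605 * ln(1.4)) = exp(1.605 * 0.336472) = exp(0.540038) = 1.71607
SDI = 508 * 1.71607 = 871.764 ≈ 872

872


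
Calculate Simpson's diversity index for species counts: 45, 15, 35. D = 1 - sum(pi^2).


Total N = 45 + 15 + 35 = 95
Per-species terms:
  p = 45/95 = 0.473684; p^2 = 0.473684^2 = 0.224377
  p = 15/95 = 0.157895; p^2 = 0.157895^2 = 0.024931
  p = 35/95 = 0.368421; p^2 = 0.368421^2 = 0.135734
sum(p^2) = 0.224377 + 0.024931 + 0.135734 = 0.385042
D = 1 - 0.385042 = 0.614958 ≈ 0.6150

0.6150


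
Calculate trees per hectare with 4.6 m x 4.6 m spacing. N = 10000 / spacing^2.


N = 10000 / 4.6^2 = 10000 / 21.16 = 472.590 ≈ 473 trees/ha

473 trees/ha


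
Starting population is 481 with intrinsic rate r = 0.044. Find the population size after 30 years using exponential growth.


r*t = 0.044 * 30 = 1.32
exp(1.32) = 3.74342
N = 481 * 3.74342 = 1800.59 ≈ 1801

1801


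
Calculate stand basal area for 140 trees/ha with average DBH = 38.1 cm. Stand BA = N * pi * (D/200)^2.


(D/200)^2 = (38.1/200)^2 = 0.1905^2 = 0.03629025
Individual BA = 3.141593 * 0.03629025 = 0.114009 m^2
Stand BA = 140 * 0.114009 = 15.9613 ≈ 15.96 m^2/ha

15.96 m^2/ha


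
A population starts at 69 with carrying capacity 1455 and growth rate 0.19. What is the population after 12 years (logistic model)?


(K - N0)/N0 = (1455 - 69)/69 = 1386/69 = 20.0870
r*t = 0.19 * 12 = 2.28; exp(-2.28) = 0.102284
20.0870 * 0.102284 = 2.05458
1 + 2.05458 = 3.05458
N = 1455 / 3.05458 = 476.334 ≈ 476

476


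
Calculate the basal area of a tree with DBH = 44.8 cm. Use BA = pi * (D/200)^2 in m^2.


D/200 = 44.8/200 = 0.224 m
(D/200)^2 = 0.224^2 = 0.050176
BA = 3.141593 * 0.050176 = 0.157633 ≈ 0.1576 m^2

0.1576 m^2


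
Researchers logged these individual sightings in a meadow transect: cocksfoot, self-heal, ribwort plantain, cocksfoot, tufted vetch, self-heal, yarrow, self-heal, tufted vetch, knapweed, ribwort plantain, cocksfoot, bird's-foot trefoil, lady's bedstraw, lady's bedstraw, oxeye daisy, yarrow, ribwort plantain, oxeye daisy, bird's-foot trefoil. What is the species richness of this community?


Total individuals logged = 20
Distinct species (count of individuals): cocksfoot (3), self-heal (3), ribwort plantain (3), tufted vetch (2), yarrow (2), knapweed (1), bird's-foot trefoil (2), lady's bedstraw (2), oxeye daisy (2)
Species richness = number of distinct species = 9

9


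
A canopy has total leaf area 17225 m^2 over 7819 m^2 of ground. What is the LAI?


LAI = 17225 / 7819 = 2.2030 ≈ 2.20

2.20


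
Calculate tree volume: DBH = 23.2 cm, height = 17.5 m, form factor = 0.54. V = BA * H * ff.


(D/200)^2 = (23.2/200)^2 = 0.116^2 = 0.013456
BA = 3.141593 * 0.013456 = 0.0422733 m^2
V = 0.0422733 * 17.5 * 0.54 = 0.399483 ≈ 0.399 m^3

0.399 m^3


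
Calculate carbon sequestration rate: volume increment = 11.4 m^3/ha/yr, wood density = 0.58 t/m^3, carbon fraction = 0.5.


C = 11.4 * 0.58 * 0.5 = 3.306 ≈ 3.31 t C/ha/yr

3.31 t C/ha/yr


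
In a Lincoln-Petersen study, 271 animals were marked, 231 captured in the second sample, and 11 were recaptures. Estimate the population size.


N = M * C / R = 271 * 231 / 11 = 62601 / 11 = 5691

5691 individuals


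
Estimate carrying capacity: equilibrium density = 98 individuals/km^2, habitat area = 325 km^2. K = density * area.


K = 98 * 325 = 31850 individuals

31850 individuals


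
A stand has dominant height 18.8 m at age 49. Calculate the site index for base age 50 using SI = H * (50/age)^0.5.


50/49 = 1.02041
(1.02041)^0.5 = 1.01015
SI = 18.8 * 1.01015 = 18.9908 ≈ 19.0 m

19.0 m


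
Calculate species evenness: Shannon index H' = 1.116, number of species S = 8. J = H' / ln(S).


ln(8) = 2.07944
J = H' / ln(S) = 1.116 / 2.07944 = 0.536683 ≈ 0.5367

0.5367


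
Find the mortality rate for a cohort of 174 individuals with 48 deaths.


Mortality rate = 48 / 174 = 0.275862 ≈ 0.2759

0.2759


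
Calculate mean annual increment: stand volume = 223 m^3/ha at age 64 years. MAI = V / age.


MAI = 223 / 64 = 3.4844 ≈ 3.48 m^3/ha/yr

3.48 m^3/ha/yr


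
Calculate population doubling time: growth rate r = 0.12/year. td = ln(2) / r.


td = ln(2) / 0.12 = 0.693147 / 0.12 = 5.77623 ≈ 5.8 years

5.8 years


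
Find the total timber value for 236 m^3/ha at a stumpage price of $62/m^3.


Value = 236 * 62 = $14632/ha

$14632/ha


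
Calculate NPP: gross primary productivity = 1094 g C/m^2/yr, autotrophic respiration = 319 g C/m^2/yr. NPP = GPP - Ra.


NPP = GPP - Ra = 1094 - 319 = 775 g C/m^2/yr

775 g C/m^2/yr


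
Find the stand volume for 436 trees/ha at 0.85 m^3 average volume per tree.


V_stand = 436 * 0.85 = 370.6 m^3/ha

370.6 m^3/ha


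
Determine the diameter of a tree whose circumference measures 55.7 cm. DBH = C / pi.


DBH = C / pi = 55.7 / 3.141593 = 17.7299 ≈ 17.73 cm

17.73 cm


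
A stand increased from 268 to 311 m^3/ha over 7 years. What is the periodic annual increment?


PAI = (V2 - V1) / period = (311 - 268) / 7 = 43 / 7 = 6.1429 ≈ 6.14 m^3/ha/yr

6.14 m^3/ha/yr


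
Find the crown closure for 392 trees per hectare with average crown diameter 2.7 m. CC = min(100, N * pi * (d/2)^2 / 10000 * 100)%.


(d/2)^2 = (2.7/2)^2 = 1.35^2 = 1.8225
Crown area = 3.141593 * 1.8225 = 5.72555 m^2
N * area / 10000 * 100 = 392 * 5.72555 / 10000 * 100 = 22.4442
CC = min(100, 22.4442) = 22.4442 ≈ 22.4%

22.4%


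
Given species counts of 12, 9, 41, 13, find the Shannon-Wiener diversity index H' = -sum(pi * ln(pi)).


Total N = 12 + 9 + 41 + 13 = 75
Per-species terms:
  p = 12/75 = 0.160000; ln(p) = -1.832581; p*ln(p) = 0.160000 * (-1.832581) = -0.293213
  p = 9/75 = 0.120000; ln(p) = -2.120264; p*ln(p) = 0.120000 * (-2.120264) = -0.254432
  p = 41/75 = 0.546667; ln(p) = -0.603915; p*ln(p) = 0.546667 * (-0.603915) = -0.330140
  p = 13/75 = 0.173333; ln(p) = -1.752541; p*ln(p) = 0.173333 * (-1.752541) = -0.303773
sum(p*ln(p)) = (-0.293213) + (-0.254432) + (-0.330140) + (-0.303773) = -1.181558
H' = -(-1.181558) = 1.181558 ≈ 1.1816

1.1816


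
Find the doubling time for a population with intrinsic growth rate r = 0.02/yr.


td = ln(2) / 0.02 = 0.693147 / 0.02 = 34.6574 ≈ 34.7 years

34.7 years


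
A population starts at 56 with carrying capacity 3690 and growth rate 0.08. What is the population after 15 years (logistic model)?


(K - N0)/N0 = (3690 - 56)/56 = 3634/56 = 64.8929
r*t = 0.08 * 15 = 1.2; exp(-1.2) = 0.301194
64.8929 * 0.301194 = 19.5454
1 + 19.5454 = 20.5454
N = 3690 / 20.5454 = 179.602 ≈ 180

180


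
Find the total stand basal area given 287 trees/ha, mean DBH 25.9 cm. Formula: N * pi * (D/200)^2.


(D/200)^2 = (25.9/200)^2 = 0.1295^2 = 0.01677025
Individual BA = 3.141593 * 0.01677025 = 0.0526853 m^2
Stand BA = 287 * 0.0526853 = 15.1207 ≈ 15.12 m^2/ha

15.12 m^2/ha


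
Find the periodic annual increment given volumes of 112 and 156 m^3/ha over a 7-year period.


PAI = (V2 - V1) / period = (156 - 112) / 7 = 44 / 7 = 6.2857 ≈ 6.29 m^3/ha/yr

6.29 m^3/ha/yr


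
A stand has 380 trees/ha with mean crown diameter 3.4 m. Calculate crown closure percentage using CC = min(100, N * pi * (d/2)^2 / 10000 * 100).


(d/2)^2 = (3.4/2)^2 = 1.7^2 = 2.89
Crown area = 3.141593 * 2.89 = 9.07920 m^2
N * area / 10000 * 100 = 380 * 9.07920 / 10000 * 100 = 34.5010
CC = min(100, 34.5010) = 34.5010 ≈ 34.5%

34.5%


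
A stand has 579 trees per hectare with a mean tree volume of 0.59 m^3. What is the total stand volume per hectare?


V_stand = 579 * 0.59 = 341.61 ≈ 341.6 m^3/ha

341.6 m^3/ha


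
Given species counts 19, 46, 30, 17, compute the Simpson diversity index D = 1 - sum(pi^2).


Total N = 19 + 46 + 30 + 17 = 112
Per-species terms:
  p = 19/112 = 0.169643; p^2 = 0.169643^2 = 0.028779
  p = 46/112 = 0.410714; p^2 = 0.410714^2 = 0.168686
  p = 30/112 = 0.267857; p^2 = 0.267857^2 = 0.071747
  p = 17/112 = 0.151786; p^2 = 0.151786^2 = 0.023039
sum(p^2) = 0.028779 + 0.168686 + 0.071747 + 0.023039 = 0.292251
D = 1 - 0.292251 = 0.707749 ≈ 0.7077

0.7077


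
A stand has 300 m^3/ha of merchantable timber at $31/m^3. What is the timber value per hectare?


Value = 300 * 31 = $9300/ha

$9300/ha


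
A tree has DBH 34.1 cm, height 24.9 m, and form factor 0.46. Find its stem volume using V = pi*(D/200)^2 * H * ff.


(D/200)^2 = (34.1/200)^2 = 0.1705^2 = 0.02907025
BA = 3.141593 * 0.02907025 = 0.0913269 m^2
V = 0.0913269 * 24.9 * 0.46 = 1.04606 ≈ 1.046 m^3

1.046 m^3


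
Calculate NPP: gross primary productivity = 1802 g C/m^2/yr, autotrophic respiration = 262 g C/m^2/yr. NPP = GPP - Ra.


NPP = GPP - Ra = 1802 - 262 = 1540 g C/m^2/yr

1540 g C/m^2/yr


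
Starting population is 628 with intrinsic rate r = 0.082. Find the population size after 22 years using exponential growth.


r*t = 0.082 * 22 = 1.804
exp(1.804) = 6.07389
N = 628 * 6.07389 = 3814.40 ≈ 3814

3814


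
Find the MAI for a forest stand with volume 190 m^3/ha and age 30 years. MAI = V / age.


MAI = 190 / 30 = 6.3333 ≈ 6.33 m^3/ha/yr

6.33 m^3/ha/yr


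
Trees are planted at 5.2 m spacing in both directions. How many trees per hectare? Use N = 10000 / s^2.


N = 10000 / 5.2^2 = 10000 / 27.04 = 369.822 ≈ 370 trees/ha

370 trees/ha


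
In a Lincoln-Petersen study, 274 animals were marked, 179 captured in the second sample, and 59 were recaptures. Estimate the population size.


N = M * C / R = 274 * 179 / 59 = 49046 / 59 = 831.29 ≈ 831

831 individuals


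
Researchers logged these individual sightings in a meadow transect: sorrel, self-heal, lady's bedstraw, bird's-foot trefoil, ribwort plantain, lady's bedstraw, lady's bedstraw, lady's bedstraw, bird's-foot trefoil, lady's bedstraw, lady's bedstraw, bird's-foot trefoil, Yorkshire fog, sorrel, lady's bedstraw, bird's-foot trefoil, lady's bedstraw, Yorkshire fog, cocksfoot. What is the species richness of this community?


Total individuals logged = 19
Distinct species (count of individuals): sorrel (2), self-heal (1), lady's bedstraw (8), bird's-foot trefoil (4), ribwort plantain (1), Yorkshire fog (2), cocksfoot (1)
Species richness = number of distinct species = 7

7


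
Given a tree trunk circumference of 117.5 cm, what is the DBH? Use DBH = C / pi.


DBH = C / pi = 117.5 / 3.141593 = 37.4014 ≈ 37.40 cm

37.40 cm


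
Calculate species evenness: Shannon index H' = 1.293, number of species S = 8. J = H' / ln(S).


ln(8) = 2.07944
J = H' / ln(S) = 1.293 / 2.07944 = 0.621802 ≈ 0.6218

0.6218


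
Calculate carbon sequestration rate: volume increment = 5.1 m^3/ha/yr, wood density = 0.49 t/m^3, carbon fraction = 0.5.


C = 5.1 * 0.49 * 0.5 = 1.2495 ≈ 1.25 t C/ha/yr

1.25 t C/ha/yr


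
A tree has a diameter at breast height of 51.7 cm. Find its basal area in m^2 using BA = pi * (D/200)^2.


D/200 = 51.7/200 = 0.2585 m
(D/200)^2 = 0.2585^2 = 0.06682225
BA = 3.141593 * 0.06682225 = 0.209928 ≈ 0.2099 m^2

0.2099 m^2


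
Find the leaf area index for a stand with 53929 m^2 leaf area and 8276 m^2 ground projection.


LAI = 53929 / 8276 = 6.5163 ≈ 6.52

6.52


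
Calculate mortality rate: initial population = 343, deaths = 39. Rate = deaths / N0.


Mortality rate = 39 / 343 = 0.113703 ≈ 0.1137

0.1137


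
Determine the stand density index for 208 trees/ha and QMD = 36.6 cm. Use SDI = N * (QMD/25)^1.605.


QMD/25 = 36.6/25 = 1.464
(1.464)^1.605 = exp(1.605 * ln(1.464)) = exp(1.605 * 0.381172) = exp(0.611781) = 1.84371
SDI = 208 * 1.84371 = 383.492 ≈ 383

383


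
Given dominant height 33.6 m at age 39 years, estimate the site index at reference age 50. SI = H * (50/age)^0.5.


50/39 = 1.28205
(1.28205)^0.5 = 1.13228
SI = 33.6 * 1.13228 = 38.0446 ≈ 38.0 m

38.0 m


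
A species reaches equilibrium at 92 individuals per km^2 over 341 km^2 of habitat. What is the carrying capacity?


K = 92 * 341 = 31372 individuals

31372 individuals


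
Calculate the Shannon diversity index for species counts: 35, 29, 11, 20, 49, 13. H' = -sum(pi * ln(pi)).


Total N = 35 + 29 + 11 + 20 + 49 + 13 = 157
Per-species terms:
  p = 35/157 = 0.222930; ln(p) = -1.500897; p*ln(p) = 0.222930 * (-1.500897) = -0.334595
  p = 29/157 = 0.184713; ln(p) = -1.688952; p*ln(p) = 0.184713 * (-1.688952) = -0.311971
  p = 11/157 = 0.070064; ln(p) = -2.658346; p*ln(p) = 0.070064 * (-2.658346) = -0.186254
  p = 20/157 = 0.127389; ln(p) = -2.060510; p*ln(p) = 0.127389 * (-2.060510) = -0.262486
  p = 49/157 = 0.312102; ln(p) = -1.164425; p*ln(p) = 0.312102 * (-1.164425) = -0.363419
  p = 13/157 = 0.082803; ln(p) = -2.491291; p*ln(p) = 0.082803 * (-2.491291) = -0.206286
sum(p*ln(p)) = (-0.334595) + (-0.311971) + (-0.186254) + (-0.262486) + (-0.363419) + (-0.206286) = -1.665011
H' = -(-1.665011) = 1.665011 ≈ 1.6650

1.6650
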